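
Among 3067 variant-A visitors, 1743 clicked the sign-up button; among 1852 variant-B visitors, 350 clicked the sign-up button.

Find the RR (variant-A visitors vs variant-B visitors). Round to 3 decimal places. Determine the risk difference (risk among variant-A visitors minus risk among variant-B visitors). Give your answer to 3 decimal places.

risk, variant-A visitors = 1743/3067 = 0.5683
risk, variant-B visitors = 350/1852 = 0.1890
RR = 0.5683 / 0.1890 = 3.007
risk difference = 0.5683 − 0.1890 = 0.379

RR = 3.007; RD = 0.379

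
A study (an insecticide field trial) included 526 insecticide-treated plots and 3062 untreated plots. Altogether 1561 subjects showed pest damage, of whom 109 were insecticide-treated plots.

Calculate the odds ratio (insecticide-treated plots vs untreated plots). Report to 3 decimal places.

insecticide-treated plots without the outcome: 526 − 109 = 417
untreated plots with the outcome: 1561 − 109 = 1452
untreated plots without the outcome: 3062 − 1452 = 1610
OR = (109 × 1610) / (417 × 1452) = 175490/605484 ≈ 0.290

OR ≈ 0.290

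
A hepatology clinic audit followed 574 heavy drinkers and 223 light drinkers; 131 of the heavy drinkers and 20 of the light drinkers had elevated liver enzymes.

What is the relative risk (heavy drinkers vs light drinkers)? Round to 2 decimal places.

risk, heavy drinkers = 131/574 = 0.2282
risk, light drinkers = 20/223 = 0.0897
RR = 0.2282 / 0.0897 = 2.54

RR: 2.54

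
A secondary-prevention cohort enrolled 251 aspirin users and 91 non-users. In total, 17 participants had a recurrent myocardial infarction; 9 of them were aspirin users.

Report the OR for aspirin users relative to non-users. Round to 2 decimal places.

aspirin users without the outcome: 251 − 9 = 242
non-users with the outcome: 17 − 9 = 8
non-users without the outcome: 91 − 8 = 83
odds, aspirin users = 9/242 = 0.03719
odds, non-users = 8/83 = 0.09639
OR = 0.03719 / 0.09639 = 0.39

0.39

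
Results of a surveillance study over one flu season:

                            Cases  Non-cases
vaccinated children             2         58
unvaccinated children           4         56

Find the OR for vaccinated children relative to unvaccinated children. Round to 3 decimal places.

OR = (2 × 56) / (58 × 4) = 112/232 ≈ 0.483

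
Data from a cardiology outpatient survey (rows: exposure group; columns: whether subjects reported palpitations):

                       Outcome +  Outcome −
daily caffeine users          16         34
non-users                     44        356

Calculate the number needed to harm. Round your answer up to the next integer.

5

risk, daily caffeine users = 16/50 = 0.320000
risk, non-users = 44/400 = 0.110000
absolute risk difference = 0.210000
1 / 0.210000 = 4.762 → round up → 5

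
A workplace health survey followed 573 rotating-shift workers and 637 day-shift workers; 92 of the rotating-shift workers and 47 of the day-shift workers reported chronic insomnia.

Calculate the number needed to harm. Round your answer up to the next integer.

12

risk, rotating-shift workers = 92/573 = 0.160558
risk, day-shift workers = 47/637 = 0.073783
absolute risk difference = 0.086775
1 / 0.086775 = 11.524 → round up → 12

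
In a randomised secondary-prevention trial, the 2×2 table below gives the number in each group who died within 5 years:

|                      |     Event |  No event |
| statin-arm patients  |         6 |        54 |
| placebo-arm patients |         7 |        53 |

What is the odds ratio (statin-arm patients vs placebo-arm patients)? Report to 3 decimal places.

odds, statin-arm patients = 6/54 = 0.1111
odds, placebo-arm patients = 7/53 = 0.1321
OR = 0.1111 / 0.1321 = 0.841

OR = 0.841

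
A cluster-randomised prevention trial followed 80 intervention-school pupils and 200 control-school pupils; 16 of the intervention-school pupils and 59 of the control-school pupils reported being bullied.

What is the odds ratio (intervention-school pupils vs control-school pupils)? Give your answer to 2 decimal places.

OR = (16 × 141) / (64 × 59) = 2256/3776 ≈ 0.60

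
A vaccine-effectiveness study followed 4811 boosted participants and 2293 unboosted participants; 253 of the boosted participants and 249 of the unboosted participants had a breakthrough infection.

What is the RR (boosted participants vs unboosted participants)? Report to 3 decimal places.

risk, boosted participants = 253/4811 = 0.0526
risk, unboosted participants = 249/2293 = 0.1086
RR = 0.0526 / 0.1086 = 0.484

0.484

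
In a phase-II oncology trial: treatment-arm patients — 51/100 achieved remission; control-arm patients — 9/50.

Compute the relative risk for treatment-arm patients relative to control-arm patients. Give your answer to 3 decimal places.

risk, treatment-arm patients = 51/100 = 0.5100
risk, control-arm patients = 9/50 = 0.1800
RR = 0.5100 / 0.1800 = 2.833

RR: 2.833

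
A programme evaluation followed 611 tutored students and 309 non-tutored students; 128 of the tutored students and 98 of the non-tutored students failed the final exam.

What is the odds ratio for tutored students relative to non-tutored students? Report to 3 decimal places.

OR = (128 × 211) / (483 × 98) = 27008/47334 ≈ 0.571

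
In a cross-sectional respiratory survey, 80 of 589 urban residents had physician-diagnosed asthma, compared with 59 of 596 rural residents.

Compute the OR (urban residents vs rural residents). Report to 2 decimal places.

OR = (80 × 537) / (509 × 59) = 42960/30031 ≈ 1.43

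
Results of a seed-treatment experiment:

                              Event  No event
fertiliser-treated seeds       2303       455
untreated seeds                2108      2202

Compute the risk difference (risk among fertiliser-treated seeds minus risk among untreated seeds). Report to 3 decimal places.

risk, fertiliser-treated seeds = 2303/2758 = 0.8350
risk, untreated seeds = 2108/4310 = 0.4891
risk difference = 0.8350 − 0.4891 = 0.346

RD = 0.346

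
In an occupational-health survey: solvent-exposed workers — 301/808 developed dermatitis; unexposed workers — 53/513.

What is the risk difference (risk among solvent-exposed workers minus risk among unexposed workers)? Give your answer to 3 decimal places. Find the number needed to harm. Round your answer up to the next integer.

risk, solvent-exposed workers = 301/808 = 0.3725
risk, unexposed workers = 53/513 = 0.1033
risk difference = 0.3725 − 0.1033 = 0.269
absolute risk difference = 0.269211
1 / 0.269211 = 3.715 → round up → 4

RD = 0.269; NNH = 4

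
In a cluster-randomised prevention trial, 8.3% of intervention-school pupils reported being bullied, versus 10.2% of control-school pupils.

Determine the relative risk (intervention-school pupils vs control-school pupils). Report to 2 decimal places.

RR = 0.0830 / 0.1020 = 0.81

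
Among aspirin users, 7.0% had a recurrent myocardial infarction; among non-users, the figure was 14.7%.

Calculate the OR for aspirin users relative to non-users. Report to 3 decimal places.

odds, aspirin users = 0.0700/0.9300 = 0.0753
odds, non-users = 0.1470/0.8530 = 0.1723
OR = 0.0753 / 0.1723 = 0.437

0.437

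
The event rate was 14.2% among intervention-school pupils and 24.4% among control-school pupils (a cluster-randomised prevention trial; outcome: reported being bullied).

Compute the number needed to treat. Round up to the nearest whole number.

NNT ≈ 10

absolute risk difference = 0.102000
1 / 0.102000 = 9.804 → round up → 10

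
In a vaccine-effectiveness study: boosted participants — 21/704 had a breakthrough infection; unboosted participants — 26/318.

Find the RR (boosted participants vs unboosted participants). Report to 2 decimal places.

RR = 0.36

risk, boosted participants = 21/704 = 0.02983
risk, unboosted participants = 26/318 = 0.08176
RR = 0.02983 / 0.08176 = 0.36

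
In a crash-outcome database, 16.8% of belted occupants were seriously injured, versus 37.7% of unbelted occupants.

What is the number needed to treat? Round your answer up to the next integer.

5

absolute risk difference = 0.209000
1 / 0.209000 = 4.785 → round up → 5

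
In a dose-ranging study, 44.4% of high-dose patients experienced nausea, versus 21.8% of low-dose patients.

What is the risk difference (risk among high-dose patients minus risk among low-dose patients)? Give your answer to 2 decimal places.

risk difference = 0.4440 − 0.2180 = 0.23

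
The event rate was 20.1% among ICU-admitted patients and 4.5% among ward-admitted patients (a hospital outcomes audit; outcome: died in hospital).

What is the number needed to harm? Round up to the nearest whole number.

absolute risk difference = 0.156000
1 / 0.156000 = 6.410 → round up → 7

7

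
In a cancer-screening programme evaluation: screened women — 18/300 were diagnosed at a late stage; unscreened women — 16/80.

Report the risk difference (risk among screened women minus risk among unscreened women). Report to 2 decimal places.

-0.14

risk, screened women = 18/300 = 0.0600
risk, unscreened women = 16/80 = 0.2000
risk difference = 0.0600 − 0.2000 = -0.14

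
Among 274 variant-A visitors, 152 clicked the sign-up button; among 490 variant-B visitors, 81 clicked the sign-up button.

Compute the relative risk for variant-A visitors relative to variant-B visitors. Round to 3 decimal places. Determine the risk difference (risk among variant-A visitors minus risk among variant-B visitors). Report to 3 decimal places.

RR = 3.356; RD = 0.389

risk, variant-A visitors = 152/274 = 0.5547
risk, variant-B visitors = 81/490 = 0.1653
RR = 0.5547 / 0.1653 = 3.356
risk difference = 0.5547 − 0.1653 = 0.389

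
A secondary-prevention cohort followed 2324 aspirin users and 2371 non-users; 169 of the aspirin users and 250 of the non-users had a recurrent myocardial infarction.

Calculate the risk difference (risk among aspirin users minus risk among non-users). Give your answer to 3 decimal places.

risk, aspirin users = 169/2324 = 0.0727
risk, non-users = 250/2371 = 0.1054
risk difference = 0.0727 − 0.1054 = -0.033

-0.033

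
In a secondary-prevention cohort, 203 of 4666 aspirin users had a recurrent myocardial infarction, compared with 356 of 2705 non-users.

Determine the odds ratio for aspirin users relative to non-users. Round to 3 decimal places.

OR = 0.300

odds, aspirin users = 203/4463 = 0.04549
odds, non-users = 356/2349 = 0.15155
OR = 0.04549 / 0.15155 = 0.300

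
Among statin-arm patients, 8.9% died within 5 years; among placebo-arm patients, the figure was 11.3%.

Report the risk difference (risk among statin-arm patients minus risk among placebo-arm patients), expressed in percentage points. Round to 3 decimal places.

risk difference = 0.0890 − 0.1130 = -0.0240 → -2.400 percentage points

RD ≈ -2.400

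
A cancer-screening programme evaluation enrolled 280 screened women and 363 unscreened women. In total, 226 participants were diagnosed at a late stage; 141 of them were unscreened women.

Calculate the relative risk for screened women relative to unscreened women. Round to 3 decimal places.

RR = 0.782

screened women with the outcome: 226 − 141 = 85
screened women without the outcome: 280 − 85 = 195
unscreened women without the outcome: 363 − 141 = 222
risk, screened women = 85/280 = 0.3036
risk, unscreened women = 141/363 = 0.3884
RR = 0.3036 / 0.3884 = 0.782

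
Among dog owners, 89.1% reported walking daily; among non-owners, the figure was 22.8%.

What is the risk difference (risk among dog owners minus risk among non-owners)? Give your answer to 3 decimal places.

risk difference = 0.8910 − 0.2280 = 0.663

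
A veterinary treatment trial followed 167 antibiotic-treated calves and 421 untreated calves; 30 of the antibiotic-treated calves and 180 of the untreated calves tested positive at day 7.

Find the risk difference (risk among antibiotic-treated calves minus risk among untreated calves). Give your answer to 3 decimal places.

RD = -0.248

risk, antibiotic-treated calves = 30/167 = 0.1796
risk, untreated calves = 180/421 = 0.4276
risk difference = 0.1796 − 0.4276 = -0.248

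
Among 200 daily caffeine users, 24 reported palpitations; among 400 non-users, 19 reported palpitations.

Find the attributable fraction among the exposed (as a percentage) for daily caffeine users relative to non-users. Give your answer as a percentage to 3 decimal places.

risk, daily caffeine users = 24/200 = 0.12000
risk, non-users = 19/400 = 0.04750
AR% = (0.12000 − 0.04750) / 0.12000 = 0.6042 → 60.417%

60.417%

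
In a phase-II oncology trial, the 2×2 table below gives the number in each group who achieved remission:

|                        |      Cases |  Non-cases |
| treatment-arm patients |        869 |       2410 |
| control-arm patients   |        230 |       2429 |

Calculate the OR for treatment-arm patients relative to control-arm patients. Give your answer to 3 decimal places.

odds, treatment-arm patients = 869/2410 = 0.3606
odds, control-arm patients = 230/2429 = 0.0947
OR = 0.3606 / 0.0947 = 3.808

3.808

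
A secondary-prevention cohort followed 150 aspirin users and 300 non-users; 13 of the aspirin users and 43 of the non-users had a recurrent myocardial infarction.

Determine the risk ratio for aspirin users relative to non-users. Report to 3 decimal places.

risk, aspirin users = 13/150 = 0.0867
risk, non-users = 43/300 = 0.1433
RR = 0.0867 / 0.1433 = 0.605

0.605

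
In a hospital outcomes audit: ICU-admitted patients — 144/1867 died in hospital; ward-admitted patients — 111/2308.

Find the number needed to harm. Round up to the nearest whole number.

risk, ICU-admitted patients = 144/1867 = 0.077129
risk, ward-admitted patients = 111/2308 = 0.048094
absolute risk difference = 0.029035
1 / 0.029035 = 34.441 → round up → 35

NNH: 35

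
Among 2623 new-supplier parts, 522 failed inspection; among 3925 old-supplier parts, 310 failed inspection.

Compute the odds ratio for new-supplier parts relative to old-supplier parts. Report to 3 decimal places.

OR = (522 × 3615) / (2101 × 310) = 1887030/651310 ≈ 2.897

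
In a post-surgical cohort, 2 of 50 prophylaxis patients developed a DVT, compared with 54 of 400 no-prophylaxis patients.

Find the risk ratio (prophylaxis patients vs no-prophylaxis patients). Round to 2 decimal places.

0.30

risk, prophylaxis patients = 2/50 = 0.04000
risk, no-prophylaxis patients = 54/400 = 0.13500
RR = 0.04000 / 0.13500 = 0.30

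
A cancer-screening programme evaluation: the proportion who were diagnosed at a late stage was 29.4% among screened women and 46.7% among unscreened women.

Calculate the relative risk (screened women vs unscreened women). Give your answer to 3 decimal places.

RR = 0.2940 / 0.4670 = 0.630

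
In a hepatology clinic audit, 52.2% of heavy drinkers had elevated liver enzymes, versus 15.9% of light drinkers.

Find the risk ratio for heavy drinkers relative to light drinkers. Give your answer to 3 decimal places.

RR = 0.5220 / 0.1590 = 3.283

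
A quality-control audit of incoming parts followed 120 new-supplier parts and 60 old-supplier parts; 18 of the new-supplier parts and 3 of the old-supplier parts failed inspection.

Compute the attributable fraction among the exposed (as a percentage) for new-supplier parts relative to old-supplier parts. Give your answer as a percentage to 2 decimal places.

AR% = 66.67%

risk, new-supplier parts = 18/120 = 0.1500
risk, old-supplier parts = 3/60 = 0.0500
AR% = (0.1500 − 0.0500) / 0.1500 = 0.6667 → 66.67%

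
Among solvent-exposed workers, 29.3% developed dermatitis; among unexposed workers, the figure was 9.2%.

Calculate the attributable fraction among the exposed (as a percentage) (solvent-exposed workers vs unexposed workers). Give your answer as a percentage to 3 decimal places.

AR% = (0.2930 − 0.0920) / 0.2930 = 0.6860 → 68.601%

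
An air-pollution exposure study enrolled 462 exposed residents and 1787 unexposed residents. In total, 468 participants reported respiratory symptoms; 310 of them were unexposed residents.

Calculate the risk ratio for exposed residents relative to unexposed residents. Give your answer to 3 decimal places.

RR: 1.971

exposed residents with the outcome: 468 − 310 = 158
exposed residents without the outcome: 462 − 158 = 304
unexposed residents without the outcome: 1787 − 310 = 1477
risk, exposed residents = 158/462 = 0.3420
risk, unexposed residents = 310/1787 = 0.1735
RR = 0.3420 / 0.1735 = 1.971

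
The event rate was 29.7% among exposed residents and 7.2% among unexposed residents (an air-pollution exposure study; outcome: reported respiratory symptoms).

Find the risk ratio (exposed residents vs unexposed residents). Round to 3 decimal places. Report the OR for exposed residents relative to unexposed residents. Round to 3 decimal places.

RR = 0.2970 / 0.0720 = 4.125
odds, exposed residents = 0.2970/0.7030 = 0.4225
odds, unexposed residents = 0.0720/0.9280 = 0.0776
OR = 0.4225 / 0.0776 = 5.445

RR = 4.125; OR = 5.445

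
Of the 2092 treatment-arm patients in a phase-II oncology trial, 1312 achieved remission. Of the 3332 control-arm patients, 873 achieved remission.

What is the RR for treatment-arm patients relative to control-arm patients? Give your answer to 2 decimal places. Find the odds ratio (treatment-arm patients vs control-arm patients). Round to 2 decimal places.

risk, treatment-arm patients = 1312/2092 = 0.6272
risk, control-arm patients = 873/3332 = 0.2620
RR = 0.6272 / 0.2620 = 2.39
OR = (1312 × 2459) / (780 × 873) = 3226208/680940 ≈ 4.74

RR = 2.39; OR = 4.74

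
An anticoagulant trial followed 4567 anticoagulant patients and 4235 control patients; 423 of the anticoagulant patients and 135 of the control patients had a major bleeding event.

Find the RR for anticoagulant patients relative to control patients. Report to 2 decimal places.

RR ≈ 2.91

risk, anticoagulant patients = 423/4567 = 0.09262
risk, control patients = 135/4235 = 0.03188
RR = 0.09262 / 0.03188 = 2.91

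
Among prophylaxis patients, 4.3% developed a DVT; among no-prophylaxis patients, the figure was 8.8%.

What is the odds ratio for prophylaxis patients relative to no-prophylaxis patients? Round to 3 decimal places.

OR = 0.466

odds, prophylaxis patients = 0.04300/0.95700 = 0.04493
odds, no-prophylaxis patients = 0.08800/0.91200 = 0.09649
OR = 0.04493 / 0.09649 = 0.466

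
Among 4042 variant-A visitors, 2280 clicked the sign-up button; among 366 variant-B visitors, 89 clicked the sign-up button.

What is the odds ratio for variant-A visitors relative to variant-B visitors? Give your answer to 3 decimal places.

odds, variant-A visitors = 2280/1762 = 1.2940
odds, variant-B visitors = 89/277 = 0.3213
OR = 1.2940 / 0.3213 = 4.027

OR = 4.027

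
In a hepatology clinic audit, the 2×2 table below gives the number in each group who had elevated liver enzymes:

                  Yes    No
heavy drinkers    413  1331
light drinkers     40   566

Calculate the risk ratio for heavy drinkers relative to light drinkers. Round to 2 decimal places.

risk, heavy drinkers = 413/1744 = 0.2368
risk, light drinkers = 40/606 = 0.0660
RR = 0.2368 / 0.0660 = 3.59

3.59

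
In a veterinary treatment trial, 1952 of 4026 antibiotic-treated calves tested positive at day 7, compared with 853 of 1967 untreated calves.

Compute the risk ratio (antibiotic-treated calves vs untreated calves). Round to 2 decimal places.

RR: 1.12

risk, antibiotic-treated calves = 1952/4026 = 0.4848
risk, untreated calves = 853/1967 = 0.4337
RR = 0.4848 / 0.4337 = 1.12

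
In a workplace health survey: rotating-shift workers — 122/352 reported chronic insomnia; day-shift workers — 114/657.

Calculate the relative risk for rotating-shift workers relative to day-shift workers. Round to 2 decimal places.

risk, rotating-shift workers = 122/352 = 0.3466
risk, day-shift workers = 114/657 = 0.1735
RR = 0.3466 / 0.1735 = 2.00

2.00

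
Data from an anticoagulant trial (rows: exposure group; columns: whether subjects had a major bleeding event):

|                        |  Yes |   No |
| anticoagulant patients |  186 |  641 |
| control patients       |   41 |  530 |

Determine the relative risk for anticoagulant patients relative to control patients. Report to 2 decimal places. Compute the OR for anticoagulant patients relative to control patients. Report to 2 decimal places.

RR = 3.13; OR = 3.75

risk, anticoagulant patients = 186/827 = 0.2249
risk, control patients = 41/571 = 0.0718
RR = 0.2249 / 0.0718 = 3.13
OR = (186 × 530) / (641 × 41) = 98580/26281 ≈ 3.75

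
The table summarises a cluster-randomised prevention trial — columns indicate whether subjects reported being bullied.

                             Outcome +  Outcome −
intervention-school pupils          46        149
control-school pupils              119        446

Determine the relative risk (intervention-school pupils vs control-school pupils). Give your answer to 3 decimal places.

risk, intervention-school pupils = 46/195 = 0.2359
risk, control-school pupils = 119/565 = 0.2106
RR = 0.2359 / 0.2106 = 1.120

1.120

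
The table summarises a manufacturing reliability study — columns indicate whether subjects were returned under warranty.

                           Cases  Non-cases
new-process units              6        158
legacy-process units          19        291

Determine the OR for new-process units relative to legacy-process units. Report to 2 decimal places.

0.58

odds, new-process units = 6/158 = 0.03797
odds, legacy-process units = 19/291 = 0.06529
OR = 0.03797 / 0.06529 = 0.58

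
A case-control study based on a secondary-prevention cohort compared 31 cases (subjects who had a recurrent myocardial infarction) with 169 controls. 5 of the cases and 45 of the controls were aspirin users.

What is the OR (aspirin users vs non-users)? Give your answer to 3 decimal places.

OR = (5 × 124) / (45 × 26) = 620/1170 ≈ 0.530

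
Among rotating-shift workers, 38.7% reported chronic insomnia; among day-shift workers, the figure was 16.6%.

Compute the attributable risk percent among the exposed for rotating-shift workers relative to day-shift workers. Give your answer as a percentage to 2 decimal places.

AR% = (0.3870 − 0.1660) / 0.3870 = 0.5711 → 57.11%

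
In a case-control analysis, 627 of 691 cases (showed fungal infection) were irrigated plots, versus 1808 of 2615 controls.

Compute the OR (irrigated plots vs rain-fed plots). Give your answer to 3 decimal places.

odds, irrigated plots = 627/1808 = 0.3468
odds, rain-fed plots = 64/807 = 0.0793
OR = 0.3468 / 0.0793 = 4.373

OR = 4.373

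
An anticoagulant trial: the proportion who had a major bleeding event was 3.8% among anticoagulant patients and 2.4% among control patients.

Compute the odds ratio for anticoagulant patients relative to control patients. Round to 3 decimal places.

odds, anticoagulant patients = 0.03800/0.96200 = 0.03950
odds, control patients = 0.02400/0.97600 = 0.02459
OR = 0.03950 / 0.02459 = 1.606

1.606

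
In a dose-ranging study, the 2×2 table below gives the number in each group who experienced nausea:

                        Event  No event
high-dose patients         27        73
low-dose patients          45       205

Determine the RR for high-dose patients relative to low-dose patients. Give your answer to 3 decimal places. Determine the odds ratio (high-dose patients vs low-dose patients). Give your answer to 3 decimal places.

RR = 1.500; OR = 1.685

risk, high-dose patients = 27/100 = 0.2700
risk, low-dose patients = 45/250 = 0.1800
RR = 0.2700 / 0.1800 = 1.500
OR = (27 × 205) / (73 × 45) = 5535/3285 ≈ 1.685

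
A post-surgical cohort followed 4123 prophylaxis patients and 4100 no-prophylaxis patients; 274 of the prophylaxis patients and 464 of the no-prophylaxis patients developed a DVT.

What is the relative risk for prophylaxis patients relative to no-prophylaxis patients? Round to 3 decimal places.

0.587

risk, prophylaxis patients = 274/4123 = 0.0665
risk, no-prophylaxis patients = 464/4100 = 0.1132
RR = 0.0665 / 0.1132 = 0.587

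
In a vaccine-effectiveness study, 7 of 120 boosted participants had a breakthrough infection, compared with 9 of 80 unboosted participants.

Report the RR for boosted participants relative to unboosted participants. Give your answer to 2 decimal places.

0.52

risk, boosted participants = 7/120 = 0.0583
risk, unboosted participants = 9/80 = 0.1125
RR = 0.0583 / 0.1125 = 0.52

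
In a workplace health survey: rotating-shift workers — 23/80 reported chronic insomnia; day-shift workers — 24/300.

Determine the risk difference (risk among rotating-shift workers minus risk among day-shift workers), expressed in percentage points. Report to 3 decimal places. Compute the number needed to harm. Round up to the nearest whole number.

RD = 20.750; NNH = 5

risk, rotating-shift workers = 23/80 = 0.2875
risk, day-shift workers = 24/300 = 0.0800
risk difference = 0.2875 − 0.0800 = 0.2075 → 20.750 percentage points
absolute risk difference = 0.207500
1 / 0.207500 = 4.819 → round up → 5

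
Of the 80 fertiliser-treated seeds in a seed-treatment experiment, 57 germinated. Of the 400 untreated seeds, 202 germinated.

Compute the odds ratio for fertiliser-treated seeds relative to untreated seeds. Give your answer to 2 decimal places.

OR ≈ 2.43

odds, fertiliser-treated seeds = 57/23 = 2.4783
odds, untreated seeds = 202/198 = 1.0202
OR = 2.4783 / 1.0202 = 2.43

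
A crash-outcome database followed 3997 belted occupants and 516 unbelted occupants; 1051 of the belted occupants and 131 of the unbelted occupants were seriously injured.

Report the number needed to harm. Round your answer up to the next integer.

risk, belted occupants = 1051/3997 = 0.262947
risk, unbelted occupants = 131/516 = 0.253876
absolute risk difference = 0.009071
1 / 0.009071 = 110.241 → round up → 111

NNH: 111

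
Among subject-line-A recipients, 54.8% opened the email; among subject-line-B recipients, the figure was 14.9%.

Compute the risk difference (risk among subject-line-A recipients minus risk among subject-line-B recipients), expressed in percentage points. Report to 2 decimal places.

39.90

risk difference = 0.5480 − 0.1490 = 0.3990 → 39.90 percentage points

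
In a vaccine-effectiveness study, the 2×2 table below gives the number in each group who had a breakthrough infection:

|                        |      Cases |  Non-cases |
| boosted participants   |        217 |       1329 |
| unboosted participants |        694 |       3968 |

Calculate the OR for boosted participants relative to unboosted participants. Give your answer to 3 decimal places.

OR ≈ 0.934

odds, boosted participants = 217/1329 = 0.1633
odds, unboosted participants = 694/3968 = 0.1749
OR = 0.1633 / 0.1749 = 0.934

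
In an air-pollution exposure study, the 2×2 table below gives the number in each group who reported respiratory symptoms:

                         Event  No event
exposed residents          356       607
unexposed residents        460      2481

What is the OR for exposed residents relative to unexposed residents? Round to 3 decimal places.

OR = (356 × 2481) / (607 × 460) = 883236/279220 ≈ 3.163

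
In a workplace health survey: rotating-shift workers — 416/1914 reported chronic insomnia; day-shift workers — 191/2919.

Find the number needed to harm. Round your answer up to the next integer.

7

risk, rotating-shift workers = 416/1914 = 0.217346
risk, day-shift workers = 191/2919 = 0.065433
absolute risk difference = 0.151913
1 / 0.151913 = 6.583 → round up → 7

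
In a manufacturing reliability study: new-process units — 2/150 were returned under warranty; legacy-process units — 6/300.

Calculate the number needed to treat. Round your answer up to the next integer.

risk, new-process units = 2/150 = 0.013333
risk, legacy-process units = 6/300 = 0.020000
absolute risk difference = 0.006667
1 / 0.006667 = 149.993 → round up → 150

NNT = 150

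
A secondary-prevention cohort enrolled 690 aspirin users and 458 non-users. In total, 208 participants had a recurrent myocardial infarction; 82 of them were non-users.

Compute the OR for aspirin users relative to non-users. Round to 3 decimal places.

OR: 1.024

aspirin users with the outcome: 208 − 82 = 126
aspirin users without the outcome: 690 − 126 = 564
non-users without the outcome: 458 − 82 = 376
OR = (126 × 376) / (564 × 82) = 47376/46248 ≈ 1.024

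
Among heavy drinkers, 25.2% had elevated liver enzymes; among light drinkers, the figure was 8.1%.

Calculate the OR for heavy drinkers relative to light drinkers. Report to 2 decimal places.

odds, heavy drinkers = 0.2520/0.7480 = 0.3369
odds, light drinkers = 0.0810/0.9190 = 0.0881
OR = 0.3369 / 0.0881 = 3.82

OR ≈ 3.82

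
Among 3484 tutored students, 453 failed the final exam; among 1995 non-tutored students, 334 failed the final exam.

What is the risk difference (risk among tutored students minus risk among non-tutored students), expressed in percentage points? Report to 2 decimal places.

risk, tutored students = 453/3484 = 0.1300
risk, non-tutored students = 334/1995 = 0.1674
risk difference = 0.1300 − 0.1674 = -0.0374 → -3.74 percentage points

RD: -3.74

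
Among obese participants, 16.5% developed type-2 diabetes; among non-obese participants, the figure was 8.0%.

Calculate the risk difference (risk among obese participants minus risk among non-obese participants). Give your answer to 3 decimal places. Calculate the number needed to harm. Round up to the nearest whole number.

risk difference = 0.1650 − 0.0800 = 0.085
absolute risk difference = 0.085000
1 / 0.085000 = 11.765 → round up → 12

RD = 0.085; NNH = 12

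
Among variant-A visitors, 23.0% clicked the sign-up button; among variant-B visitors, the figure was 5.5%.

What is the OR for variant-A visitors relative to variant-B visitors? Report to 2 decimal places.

odds, variant-A visitors = 0.2300/0.7700 = 0.2987
odds, variant-B visitors = 0.0550/0.9450 = 0.0582
OR = 0.2987 / 0.0582 = 5.13

OR ≈ 5.13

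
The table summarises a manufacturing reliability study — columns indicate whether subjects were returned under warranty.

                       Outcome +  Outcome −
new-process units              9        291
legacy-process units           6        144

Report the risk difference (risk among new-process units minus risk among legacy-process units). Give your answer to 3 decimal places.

RD = -0.010

risk, new-process units = 9/300 = 0.03000
risk, legacy-process units = 6/150 = 0.04000
risk difference = 0.03000 − 0.04000 = -0.010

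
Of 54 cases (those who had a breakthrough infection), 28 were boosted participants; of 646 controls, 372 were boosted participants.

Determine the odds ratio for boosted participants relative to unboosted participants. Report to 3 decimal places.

OR = (28 × 274) / (372 × 26) = 7672/9672 ≈ 0.793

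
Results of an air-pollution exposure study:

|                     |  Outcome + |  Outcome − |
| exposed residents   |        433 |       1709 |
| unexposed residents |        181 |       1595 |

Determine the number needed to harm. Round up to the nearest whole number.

NNH = 10

risk, exposed residents = 433/2142 = 0.202148
risk, unexposed residents = 181/1776 = 0.101914
absolute risk difference = 0.100233
1 / 0.100233 = 9.977 → round up → 10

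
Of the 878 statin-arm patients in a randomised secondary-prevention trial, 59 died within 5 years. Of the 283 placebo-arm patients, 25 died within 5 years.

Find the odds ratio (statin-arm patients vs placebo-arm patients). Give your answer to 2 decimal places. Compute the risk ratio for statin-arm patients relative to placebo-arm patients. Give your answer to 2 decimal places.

OR = 0.74; RR = 0.76

OR = (59 × 258) / (819 × 25) = 15222/20475 ≈ 0.74
risk, statin-arm patients = 59/878 = 0.0672
risk, placebo-arm patients = 25/283 = 0.0883
RR = 0.0672 / 0.0883 = 0.76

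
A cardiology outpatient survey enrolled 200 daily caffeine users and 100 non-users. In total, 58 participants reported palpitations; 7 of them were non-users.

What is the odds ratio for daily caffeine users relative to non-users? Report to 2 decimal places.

daily caffeine users with the outcome: 58 − 7 = 51
daily caffeine users without the outcome: 200 − 51 = 149
non-users without the outcome: 100 − 7 = 93
OR = (51 × 93) / (149 × 7) = 4743/1043 ≈ 4.55

4.55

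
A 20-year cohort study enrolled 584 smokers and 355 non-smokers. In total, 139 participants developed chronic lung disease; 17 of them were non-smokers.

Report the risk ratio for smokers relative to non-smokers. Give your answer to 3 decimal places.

smokers with the outcome: 139 − 17 = 122
smokers without the outcome: 584 − 122 = 462
non-smokers without the outcome: 355 − 17 = 338
risk, smokers = 122/584 = 0.20890
risk, non-smokers = 17/355 = 0.04789
RR = 0.20890 / 0.04789 = 4.362

4.362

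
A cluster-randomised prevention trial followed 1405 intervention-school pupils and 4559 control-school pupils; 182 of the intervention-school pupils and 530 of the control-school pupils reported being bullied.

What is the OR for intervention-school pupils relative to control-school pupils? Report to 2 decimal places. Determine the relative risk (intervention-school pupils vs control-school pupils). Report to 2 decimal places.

OR = 1.13; RR = 1.11

OR = (182 × 4029) / (1223 × 530) = 733278/648190 ≈ 1.13
risk, intervention-school pupils = 182/1405 = 0.1295
risk, control-school pupils = 530/4559 = 0.1163
RR = 0.1295 / 0.1163 = 1.11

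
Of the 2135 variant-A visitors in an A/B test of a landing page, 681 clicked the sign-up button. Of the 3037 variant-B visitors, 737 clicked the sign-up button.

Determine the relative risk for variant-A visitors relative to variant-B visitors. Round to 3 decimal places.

RR ≈ 1.314

risk, variant-A visitors = 681/2135 = 0.3190
risk, variant-B visitors = 737/3037 = 0.2427
RR = 0.3190 / 0.2427 = 1.314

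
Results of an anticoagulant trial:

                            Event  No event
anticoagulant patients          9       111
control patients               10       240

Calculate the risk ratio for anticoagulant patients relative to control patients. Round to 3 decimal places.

RR: 1.875

risk, anticoagulant patients = 9/120 = 0.07500
risk, control patients = 10/250 = 0.04000
RR = 0.07500 / 0.04000 = 1.875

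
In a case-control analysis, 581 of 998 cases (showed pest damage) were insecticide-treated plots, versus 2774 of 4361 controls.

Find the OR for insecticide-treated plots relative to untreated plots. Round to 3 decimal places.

odds, insecticide-treated plots = 581/2774 = 0.2094
odds, untreated plots = 417/1587 = 0.2628
OR = 0.2094 / 0.2628 = 0.797

OR ≈ 0.797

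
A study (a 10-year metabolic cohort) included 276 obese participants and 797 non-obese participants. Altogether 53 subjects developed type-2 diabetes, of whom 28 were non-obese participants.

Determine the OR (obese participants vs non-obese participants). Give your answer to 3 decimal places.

OR ≈ 2.735

obese participants with the outcome: 53 − 28 = 25
obese participants without the outcome: 276 − 25 = 251
non-obese participants without the outcome: 797 − 28 = 769
OR = (25 × 769) / (251 × 28) = 19225/7028 ≈ 2.735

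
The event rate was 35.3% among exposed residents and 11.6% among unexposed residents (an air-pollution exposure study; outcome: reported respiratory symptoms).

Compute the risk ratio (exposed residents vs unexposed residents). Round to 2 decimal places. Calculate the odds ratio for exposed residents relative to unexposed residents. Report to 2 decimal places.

RR = 0.3530 / 0.1160 = 3.04
odds, exposed residents = 0.3530/0.6470 = 0.5456
odds, unexposed residents = 0.1160/0.8840 = 0.1312
OR = 0.5456 / 0.1312 = 4.16

RR = 3.04; OR = 4.16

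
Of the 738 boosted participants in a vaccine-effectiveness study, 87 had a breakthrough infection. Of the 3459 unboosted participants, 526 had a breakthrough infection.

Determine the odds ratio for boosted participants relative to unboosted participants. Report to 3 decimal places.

odds, boosted participants = 87/651 = 0.1336
odds, unboosted participants = 526/2933 = 0.1793
OR = 0.1336 / 0.1793 = 0.745

OR: 0.745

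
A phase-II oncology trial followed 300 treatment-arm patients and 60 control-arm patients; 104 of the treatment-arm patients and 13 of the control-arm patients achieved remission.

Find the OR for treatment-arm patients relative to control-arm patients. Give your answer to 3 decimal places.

odds, treatment-arm patients = 104/196 = 0.5306
odds, control-arm patients = 13/47 = 0.2766
OR = 0.5306 / 0.2766 = 1.918

1.918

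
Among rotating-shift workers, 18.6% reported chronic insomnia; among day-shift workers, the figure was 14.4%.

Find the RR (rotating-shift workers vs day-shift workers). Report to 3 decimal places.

RR = 0.1860 / 0.1440 = 1.292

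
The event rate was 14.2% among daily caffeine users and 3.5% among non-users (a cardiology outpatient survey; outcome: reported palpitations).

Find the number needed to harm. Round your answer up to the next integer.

10

absolute risk difference = 0.107000
1 / 0.107000 = 9.346 → round up → 10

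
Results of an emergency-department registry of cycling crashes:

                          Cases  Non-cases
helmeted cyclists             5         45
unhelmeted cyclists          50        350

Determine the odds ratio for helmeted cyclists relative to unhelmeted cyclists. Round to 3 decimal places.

OR = (5 × 350) / (45 × 50) = 1750/2250 ≈ 0.778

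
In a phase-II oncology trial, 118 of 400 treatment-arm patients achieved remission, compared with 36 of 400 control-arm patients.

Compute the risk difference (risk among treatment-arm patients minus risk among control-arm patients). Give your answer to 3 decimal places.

RD = 0.205

risk, treatment-arm patients = 118/400 = 0.2950
risk, control-arm patients = 36/400 = 0.0900
risk difference = 0.2950 − 0.0900 = 0.205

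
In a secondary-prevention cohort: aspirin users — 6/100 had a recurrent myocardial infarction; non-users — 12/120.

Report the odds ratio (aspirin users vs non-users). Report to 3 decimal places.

odds, aspirin users = 6/94 = 0.0638
odds, non-users = 12/108 = 0.1111
OR = 0.0638 / 0.1111 = 0.574

OR = 0.574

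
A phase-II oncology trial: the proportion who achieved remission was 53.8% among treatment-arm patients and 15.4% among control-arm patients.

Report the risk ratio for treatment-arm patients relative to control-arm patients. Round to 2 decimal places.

RR = 0.5380 / 0.1540 = 3.49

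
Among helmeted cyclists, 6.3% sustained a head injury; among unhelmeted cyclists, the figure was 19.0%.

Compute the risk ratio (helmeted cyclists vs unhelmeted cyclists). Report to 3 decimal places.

RR = 0.0630 / 0.1900 = 0.332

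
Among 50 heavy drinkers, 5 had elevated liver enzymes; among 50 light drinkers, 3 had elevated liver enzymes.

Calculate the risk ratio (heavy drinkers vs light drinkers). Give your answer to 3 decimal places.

1.667

risk, heavy drinkers = 5/50 = 0.1000
risk, light drinkers = 3/50 = 0.0600
RR = 0.1000 / 0.0600 = 1.667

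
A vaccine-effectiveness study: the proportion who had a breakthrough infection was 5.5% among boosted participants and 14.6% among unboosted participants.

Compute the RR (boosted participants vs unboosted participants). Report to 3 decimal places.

RR = 0.0550 / 0.1460 = 0.377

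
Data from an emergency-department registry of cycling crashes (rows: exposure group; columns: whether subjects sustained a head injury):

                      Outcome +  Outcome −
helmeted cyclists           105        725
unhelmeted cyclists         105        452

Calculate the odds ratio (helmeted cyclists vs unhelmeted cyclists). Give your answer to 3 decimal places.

odds, helmeted cyclists = 105/725 = 0.1448
odds, unhelmeted cyclists = 105/452 = 0.2323
OR = 0.1448 / 0.2323 = 0.623

0.623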